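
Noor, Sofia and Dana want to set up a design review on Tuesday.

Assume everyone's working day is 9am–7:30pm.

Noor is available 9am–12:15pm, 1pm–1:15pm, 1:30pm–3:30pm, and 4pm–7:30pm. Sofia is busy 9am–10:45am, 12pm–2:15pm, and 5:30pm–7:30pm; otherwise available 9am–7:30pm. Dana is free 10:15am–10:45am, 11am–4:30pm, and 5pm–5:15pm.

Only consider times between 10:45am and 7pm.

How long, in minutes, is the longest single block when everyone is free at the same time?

75 minutes

Sofia free within 09:00–19:30: 10:45–12:00, 14:15–17:30.
Noor ∩ Sofia: 10:45–12:00, 14:15–15:30, 16:00–17:30.
Noor ∩ Sofia ∩ Dana: 11:00–12:00, 14:15–15:30, 16:00–16:30, 17:00–17:15.
Restricted to 10:45–19:00: 11:00–12:00, 14:15–15:30, 16:00–16:30, 17:00–17:15.
Common window lengths: 60, 75, 30, 15 min; longest is 75.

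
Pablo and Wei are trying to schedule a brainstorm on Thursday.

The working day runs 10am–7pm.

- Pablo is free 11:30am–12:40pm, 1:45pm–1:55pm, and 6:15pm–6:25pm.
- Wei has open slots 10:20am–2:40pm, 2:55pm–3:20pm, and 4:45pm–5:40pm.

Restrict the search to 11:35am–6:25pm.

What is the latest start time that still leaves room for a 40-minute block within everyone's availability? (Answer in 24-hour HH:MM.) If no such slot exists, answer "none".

12:00

Pablo ∩ Wei: 11:30–12:40, 13:45–13:55.
Restricted to 11:35–18:25: 11:35–12:40, 13:45–13:55.
Windows ≥ 40 min: 11:35–12:40.
Latest start in the last window 11:35–12:40 is 12:40 − 40 min = 12:00.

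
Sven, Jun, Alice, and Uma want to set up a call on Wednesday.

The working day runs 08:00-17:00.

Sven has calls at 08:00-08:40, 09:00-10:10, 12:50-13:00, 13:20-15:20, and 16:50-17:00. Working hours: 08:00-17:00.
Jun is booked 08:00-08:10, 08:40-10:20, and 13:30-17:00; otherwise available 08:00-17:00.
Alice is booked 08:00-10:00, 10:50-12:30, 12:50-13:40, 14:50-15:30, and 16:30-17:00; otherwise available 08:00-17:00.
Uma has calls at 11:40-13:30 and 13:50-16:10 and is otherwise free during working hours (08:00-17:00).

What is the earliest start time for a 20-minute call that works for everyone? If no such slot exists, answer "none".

10:20

Sven free within 08:00–17:00: 08:40–09:00, 10:10–12:50, 13:00–13:20, 15:20–16:50.
Jun free within 08:00–17:00: 08:10–08:40, 10:20–13:30.
Alice free within 08:00–17:00: 10:00–10:50, 12:30–12:50, 13:40–14:50, 15:30–16:30.
Uma free within 08:00–17:00: 08:00–11:40, 13:30–13:50, 16:10–17:00.
Sven ∩ Jun: 10:20–12:50, 13:00–13:20.
Sven ∩ Jun ∩ Alice: 10:20–10:50, 12:30–12:50.
Sven ∩ Jun ∩ Alice ∩ Uma: 10:20–10:50.
Windows ≥ 20 min: 10:20–10:50.
Earliest such window starts at 10:20.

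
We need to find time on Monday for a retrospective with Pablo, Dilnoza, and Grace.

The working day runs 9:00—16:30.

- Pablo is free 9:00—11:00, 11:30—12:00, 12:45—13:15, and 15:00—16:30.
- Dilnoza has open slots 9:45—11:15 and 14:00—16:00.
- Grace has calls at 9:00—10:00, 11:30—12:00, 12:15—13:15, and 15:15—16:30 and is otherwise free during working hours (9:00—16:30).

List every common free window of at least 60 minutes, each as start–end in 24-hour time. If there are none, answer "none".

10:00–11:00

Grace free within 09:00–16:30: 10:00–11:30, 12:00–12:15, 13:15–15:15.
Pablo ∩ Dilnoza: 09:45–11:00, 15:00–16:00.
Pablo ∩ Dilnoza ∩ Grace: 10:00–11:00, 15:00–15:15.
Windows ≥ 60 min: 10:00–11:00.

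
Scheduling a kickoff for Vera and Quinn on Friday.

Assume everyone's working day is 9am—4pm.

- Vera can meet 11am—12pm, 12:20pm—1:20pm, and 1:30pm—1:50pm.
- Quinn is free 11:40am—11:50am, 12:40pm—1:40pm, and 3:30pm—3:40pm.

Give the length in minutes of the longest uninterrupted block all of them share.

40 minutes

Vera ∩ Quinn: 11:40–11:50, 12:40–13:20, 13:30–13:40.
Common window lengths: 10, 40, 10 min; longest is 40.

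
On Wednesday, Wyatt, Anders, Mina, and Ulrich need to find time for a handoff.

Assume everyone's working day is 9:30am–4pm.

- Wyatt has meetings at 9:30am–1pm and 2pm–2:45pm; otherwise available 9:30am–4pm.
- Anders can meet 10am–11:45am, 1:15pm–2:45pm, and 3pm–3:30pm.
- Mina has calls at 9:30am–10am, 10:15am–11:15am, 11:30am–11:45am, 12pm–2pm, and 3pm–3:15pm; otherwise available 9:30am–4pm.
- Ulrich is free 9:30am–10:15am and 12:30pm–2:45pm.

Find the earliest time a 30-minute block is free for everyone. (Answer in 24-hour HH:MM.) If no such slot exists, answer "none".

Wyatt free within 09:30–16:00: 13:00–14:00, 14:45–16:00.
Mina free within 09:30–16:00: 10:00–10:15, 11:15–11:30, 11:45–12:00, 14:00–15:00, 15:15–16:00.
Wyatt ∩ Anders: 13:15–14:00, 15:00–15:30.
Wyatt ∩ Anders ∩ Mina: 15:15–15:30.
Wyatt ∩ Anders ∩ Mina ∩ Ulrich: (none).
Windows ≥ 30 min: (none).

none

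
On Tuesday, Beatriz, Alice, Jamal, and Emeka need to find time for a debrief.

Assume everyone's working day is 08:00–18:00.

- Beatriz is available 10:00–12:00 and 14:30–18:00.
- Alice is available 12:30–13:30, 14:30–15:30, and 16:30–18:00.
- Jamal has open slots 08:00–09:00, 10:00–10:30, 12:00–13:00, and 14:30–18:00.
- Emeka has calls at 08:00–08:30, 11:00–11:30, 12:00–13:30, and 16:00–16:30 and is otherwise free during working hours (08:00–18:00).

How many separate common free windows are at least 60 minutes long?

2

Emeka free within 08:00–18:00: 08:30–11:00, 11:30–12:00, 13:30–16:00, 16:30–18:00.
Beatriz ∩ Alice: 14:30–15:30, 16:30–18:00.
Beatriz ∩ Alice ∩ Jamal: 14:30–15:30, 16:30–18:00.
Beatriz ∩ Alice ∩ Jamal ∩ Emeka: 14:30–15:30, 16:30–18:00.
Windows ≥ 60 min: 14:30–15:30, 16:30–18:00.
That's 2 windows.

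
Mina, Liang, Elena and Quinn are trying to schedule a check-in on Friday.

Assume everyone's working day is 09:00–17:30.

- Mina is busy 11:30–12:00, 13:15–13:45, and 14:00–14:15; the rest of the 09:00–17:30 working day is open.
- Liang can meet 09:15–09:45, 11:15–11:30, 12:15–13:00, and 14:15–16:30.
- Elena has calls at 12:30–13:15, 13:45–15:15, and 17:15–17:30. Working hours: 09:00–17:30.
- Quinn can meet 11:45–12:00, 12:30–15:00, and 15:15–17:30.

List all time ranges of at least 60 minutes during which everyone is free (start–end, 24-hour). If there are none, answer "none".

15:15–16:30

Mina free within 09:00–17:30: 09:00–11:30, 12:00–13:15, 13:45–14:00, 14:15–17:30.
Elena free within 09:00–17:30: 09:00–12:30, 13:15–13:45, 15:15–17:15.
Mina ∩ Liang: 09:15–09:45, 11:15–11:30, 12:15–13:00, 14:15–16:30.
Mina ∩ Liang ∩ Elena: 09:15–09:45, 11:15–11:30, 12:15–12:30, 15:15–16:30.
Mina ∩ Liang ∩ Elena ∩ Quinn: 15:15–16:30.
Windows ≥ 60 min: 15:15–16:30.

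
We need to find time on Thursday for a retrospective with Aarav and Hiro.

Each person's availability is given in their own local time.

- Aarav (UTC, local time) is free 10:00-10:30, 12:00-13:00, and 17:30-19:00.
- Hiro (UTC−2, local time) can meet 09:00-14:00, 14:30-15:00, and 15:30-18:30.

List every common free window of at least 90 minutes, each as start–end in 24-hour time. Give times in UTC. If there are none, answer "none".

17:30–19:00

Aarav → UTC: 10:00–10:30, 12:00–13:00, 17:30–19:00.
Hiro → UTC: 11:00–16:00, 16:30–17:00, 17:30–20:30.
Aarav ∩ Hiro: 12:00–13:00, 17:30–19:00.
Windows ≥ 90 min: 17:30–19:00.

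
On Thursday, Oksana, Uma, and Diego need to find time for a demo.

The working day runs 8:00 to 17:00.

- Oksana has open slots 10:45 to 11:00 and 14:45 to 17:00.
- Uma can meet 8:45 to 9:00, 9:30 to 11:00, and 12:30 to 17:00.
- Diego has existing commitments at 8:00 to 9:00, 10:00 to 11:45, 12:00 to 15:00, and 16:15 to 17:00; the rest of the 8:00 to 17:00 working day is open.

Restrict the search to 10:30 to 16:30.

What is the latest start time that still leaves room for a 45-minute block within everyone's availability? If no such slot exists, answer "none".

15:30

Diego free within 08:00–17:00: 09:00–10:00, 11:45–12:00, 15:00–16:15.
Oksana ∩ Uma: 10:45–11:00, 14:45–17:00.
Oksana ∩ Uma ∩ Diego: 15:00–16:15.
Restricted to 10:30–16:30: 15:00–16:15.
Windows ≥ 45 min: 15:00–16:15.
Latest start in the last window 15:00–16:15 is 16:15 − 45 min = 15:30.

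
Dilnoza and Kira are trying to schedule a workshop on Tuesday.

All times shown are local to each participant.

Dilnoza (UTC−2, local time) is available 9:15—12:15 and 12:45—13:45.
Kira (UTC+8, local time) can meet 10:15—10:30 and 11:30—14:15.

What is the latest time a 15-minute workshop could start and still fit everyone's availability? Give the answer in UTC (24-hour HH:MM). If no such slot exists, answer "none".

Dilnoza → UTC: 11:15–14:15, 14:45–15:45.
Kira → UTC: 02:15–02:30, 03:30–06:15.
Dilnoza ∩ Kira: (none).
Windows ≥ 15 min: (none).

none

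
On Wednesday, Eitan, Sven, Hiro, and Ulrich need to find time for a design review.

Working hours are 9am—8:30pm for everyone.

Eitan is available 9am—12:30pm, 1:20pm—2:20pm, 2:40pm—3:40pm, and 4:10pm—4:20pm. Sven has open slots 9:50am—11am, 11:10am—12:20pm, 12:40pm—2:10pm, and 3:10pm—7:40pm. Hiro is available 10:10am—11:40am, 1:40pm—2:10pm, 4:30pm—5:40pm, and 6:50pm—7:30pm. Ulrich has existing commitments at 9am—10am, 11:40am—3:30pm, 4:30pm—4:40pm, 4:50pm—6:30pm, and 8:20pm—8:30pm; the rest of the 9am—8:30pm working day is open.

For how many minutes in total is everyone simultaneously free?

Ulrich free within 09:00–20:30: 10:00–11:40, 15:30–16:30, 16:40–16:50, 18:30–20:20.
Eitan ∩ Sven: 09:50–11:00, 11:10–12:20, 13:20–14:10, 15:10–15:40, 16:10–16:20.
Eitan ∩ Sven ∩ Hiro: 10:10–11:00, 11:10–11:40, 13:40–14:10.
Eitan ∩ Sven ∩ Hiro ∩ Ulrich: 10:10–11:00, 11:10–11:40.
Total common minutes: 50 + 30 = 80.

80 minutes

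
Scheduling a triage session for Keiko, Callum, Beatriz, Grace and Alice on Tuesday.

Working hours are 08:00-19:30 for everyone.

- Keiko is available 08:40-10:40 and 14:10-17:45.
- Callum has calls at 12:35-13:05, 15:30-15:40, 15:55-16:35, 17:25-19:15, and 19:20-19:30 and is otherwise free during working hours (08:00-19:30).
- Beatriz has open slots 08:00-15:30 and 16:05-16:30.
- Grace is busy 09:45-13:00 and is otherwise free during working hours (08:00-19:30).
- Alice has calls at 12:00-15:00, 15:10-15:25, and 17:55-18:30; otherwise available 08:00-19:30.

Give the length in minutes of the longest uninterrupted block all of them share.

65 minutes

Callum free within 08:00–19:30: 08:00–12:35, 13:05–15:30, 15:40–15:55, 16:35–17:25, 19:15–19:20.
Grace free within 08:00–19:30: 08:00–09:45, 13:00–19:30.
Alice free within 08:00–19:30: 08:00–12:00, 15:00–15:10, 15:25–17:55, 18:30–19:30.
Keiko ∩ Callum: 08:40–10:40, 14:10–15:30, 15:40–15:55, 16:35–17:25.
Keiko ∩ Callum ∩ Beatriz: 08:40–10:40, 14:10–15:30.
Keiko ∩ Callum ∩ Beatriz ∩ Grace: 08:40–09:45, 14:10–15:30.
Keiko ∩ Callum ∩ Beatriz ∩ Grace ∩ Alice: 08:40–09:45, 15:00–15:10, 15:25–15:30.
Common window lengths: 65, 10, 5 min; longest is 65.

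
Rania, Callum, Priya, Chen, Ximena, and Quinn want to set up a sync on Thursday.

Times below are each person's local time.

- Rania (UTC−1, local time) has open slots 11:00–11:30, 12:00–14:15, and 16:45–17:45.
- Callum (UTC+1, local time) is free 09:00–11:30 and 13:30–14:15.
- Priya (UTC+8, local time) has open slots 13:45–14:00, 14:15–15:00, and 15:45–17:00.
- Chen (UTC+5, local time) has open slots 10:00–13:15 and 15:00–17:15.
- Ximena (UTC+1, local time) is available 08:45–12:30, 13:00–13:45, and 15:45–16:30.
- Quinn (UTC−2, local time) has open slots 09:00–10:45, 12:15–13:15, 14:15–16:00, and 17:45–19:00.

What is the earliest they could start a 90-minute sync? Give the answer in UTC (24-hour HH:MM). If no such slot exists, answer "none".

Rania → UTC: 12:00–12:30, 13:00–15:15, 17:45–18:45.
Callum → UTC: 08:00–10:30, 12:30–13:15.
Priya → UTC: 05:45–06:00, 06:15–07:00, 07:45–09:00.
Chen → UTC: 05:00–08:15, 10:00–12:15.
Ximena → UTC: 07:45–11:30, 12:00–12:45, 14:45–15:30.
Quinn → UTC: 11:00–12:45, 14:15–15:15, 16:15–18:00, 19:45–21:00.
Rania ∩ Callum: 13:00–13:15.
Rania ∩ Callum ∩ Priya: (none).
Rania ∩ Callum ∩ Priya ∩ Chen: (none).
Rania ∩ Callum ∩ Priya ∩ Chen ∩ Ximena: (none).
Rania ∩ Callum ∩ Priya ∩ Chen ∩ Ximena ∩ Quinn: (none).
Windows ≥ 90 min: (none).

none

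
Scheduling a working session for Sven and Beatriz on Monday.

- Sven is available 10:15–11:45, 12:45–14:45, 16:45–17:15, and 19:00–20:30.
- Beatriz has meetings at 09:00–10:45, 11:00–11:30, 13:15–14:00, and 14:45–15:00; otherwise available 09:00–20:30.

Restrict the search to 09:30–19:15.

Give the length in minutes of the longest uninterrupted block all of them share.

45 minutes

Beatriz free within 09:00–20:30: 10:45–11:00, 11:30–13:15, 14:00–14:45, 15:00–20:30.
Sven ∩ Beatriz: 10:45–11:00, 11:30–11:45, 12:45–13:15, 14:00–14:45, 16:45–17:15, 19:00–20:30.
Restricted to 09:30–19:15: 10:45–11:00, 11:30–11:45, 12:45–13:15, 14:00–14:45, 16:45–17:15, 19:00–19:15.
Common window lengths: 15, 15, 30, 45, 30, 15 min; longest is 45.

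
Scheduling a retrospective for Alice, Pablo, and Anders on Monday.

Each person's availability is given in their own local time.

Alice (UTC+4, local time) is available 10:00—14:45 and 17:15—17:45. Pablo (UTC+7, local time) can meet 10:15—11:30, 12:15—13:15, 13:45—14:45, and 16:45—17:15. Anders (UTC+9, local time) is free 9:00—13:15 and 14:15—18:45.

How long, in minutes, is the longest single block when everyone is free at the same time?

60 minutes

Alice → UTC: 06:00–10:45, 13:15–13:45.
Pablo → UTC: 03:15–04:30, 05:15–06:15, 06:45–07:45, 09:45–10:15.
Anders → UTC: 00:00–04:15, 05:15–09:45.
Alice ∩ Pablo: 06:00–06:15, 06:45–07:45, 09:45–10:15.
Alice ∩ Pablo ∩ Anders: 06:00–06:15, 06:45–07:45.
Common window lengths: 15, 60 min; longest is 60.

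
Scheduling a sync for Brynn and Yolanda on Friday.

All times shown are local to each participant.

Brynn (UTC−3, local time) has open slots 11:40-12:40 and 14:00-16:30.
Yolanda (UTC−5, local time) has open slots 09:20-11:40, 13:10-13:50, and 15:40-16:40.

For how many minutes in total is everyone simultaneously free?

100 minutes

Brynn → UTC: 14:40–15:40, 17:00–19:30.
Yolanda → UTC: 14:20–16:40, 18:10–18:50, 20:40–21:40.
Brynn ∩ Yolanda: 14:40–15:40, 18:10–18:50.
Total common minutes: 60 + 40 = 100.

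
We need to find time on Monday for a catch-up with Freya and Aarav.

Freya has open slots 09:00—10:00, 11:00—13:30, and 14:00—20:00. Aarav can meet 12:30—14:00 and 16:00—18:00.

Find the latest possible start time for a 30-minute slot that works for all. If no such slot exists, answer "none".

17:30

Freya ∩ Aarav: 12:30–13:30, 16:00–18:00.
Windows ≥ 30 min: 12:30–13:30, 16:00–18:00.
Latest start in the last window 16:00–18:00 is 18:00 − 30 min = 17:30.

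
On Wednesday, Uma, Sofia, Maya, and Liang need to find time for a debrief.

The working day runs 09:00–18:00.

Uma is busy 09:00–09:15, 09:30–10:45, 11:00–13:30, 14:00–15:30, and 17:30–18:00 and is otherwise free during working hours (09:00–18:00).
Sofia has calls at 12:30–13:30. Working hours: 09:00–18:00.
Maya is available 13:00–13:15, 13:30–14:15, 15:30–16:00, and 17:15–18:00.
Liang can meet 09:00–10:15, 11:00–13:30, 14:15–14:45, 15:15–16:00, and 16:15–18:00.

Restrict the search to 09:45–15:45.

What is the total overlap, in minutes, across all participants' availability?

15 minutes

Uma free within 09:00–18:00: 09:15–09:30, 10:45–11:00, 13:30–14:00, 15:30–17:30.
Sofia free within 09:00–18:00: 09:00–12:30, 13:30–18:00.
Uma ∩ Sofia: 09:15–09:30, 10:45–11:00, 13:30–14:00, 15:30–17:30.
Uma ∩ Sofia ∩ Maya: 13:30–14:00, 15:30–16:00, 17:15–17:30.
Uma ∩ Sofia ∩ Maya ∩ Liang: 15:30–16:00, 17:15–17:30.
Restricted to 09:45–15:45: 15:30–15:45.
Total common minutes: 15.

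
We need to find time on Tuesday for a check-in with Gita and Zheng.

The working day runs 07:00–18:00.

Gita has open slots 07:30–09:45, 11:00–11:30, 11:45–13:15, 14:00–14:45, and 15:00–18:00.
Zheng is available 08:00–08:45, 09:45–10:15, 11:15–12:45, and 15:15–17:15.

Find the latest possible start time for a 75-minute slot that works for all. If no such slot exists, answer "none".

Gita ∩ Zheng: 08:00–08:45, 11:15–11:30, 11:45–12:45, 15:15–17:15.
Windows ≥ 75 min: 15:15–17:15.
Latest start in the last window 15:15–17:15 is 17:15 − 75 min = 16:00.

16:00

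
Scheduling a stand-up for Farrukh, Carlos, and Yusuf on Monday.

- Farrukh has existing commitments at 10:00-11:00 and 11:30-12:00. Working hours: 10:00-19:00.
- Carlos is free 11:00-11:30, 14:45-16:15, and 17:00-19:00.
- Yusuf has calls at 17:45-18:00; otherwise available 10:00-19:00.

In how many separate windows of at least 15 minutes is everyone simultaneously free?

Farrukh free within 10:00–19:00: 11:00–11:30, 12:00–19:00.
Yusuf free within 10:00–19:00: 10:00–17:45, 18:00–19:00.
Farrukh ∩ Carlos: 11:00–11:30, 14:45–16:15, 17:00–19:00.
Farrukh ∩ Carlos ∩ Yusuf: 11:00–11:30, 14:45–16:15, 17:00–17:45, 18:00–19:00.
Windows ≥ 15 min: 11:00–11:30, 14:45–16:15, 17:00–17:45, 18:00–19:00.
That's 4 windows.

4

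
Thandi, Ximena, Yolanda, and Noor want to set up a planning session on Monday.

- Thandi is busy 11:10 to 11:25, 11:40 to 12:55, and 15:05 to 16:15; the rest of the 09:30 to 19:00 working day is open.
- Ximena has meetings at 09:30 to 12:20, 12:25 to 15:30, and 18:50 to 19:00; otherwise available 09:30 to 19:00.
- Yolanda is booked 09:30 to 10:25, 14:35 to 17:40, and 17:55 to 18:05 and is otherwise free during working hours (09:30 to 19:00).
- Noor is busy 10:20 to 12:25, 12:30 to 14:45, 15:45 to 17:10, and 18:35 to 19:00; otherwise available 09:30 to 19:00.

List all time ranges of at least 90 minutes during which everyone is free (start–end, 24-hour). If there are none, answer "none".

Thandi free within 09:30–19:00: 09:30–11:10, 11:25–11:40, 12:55–15:05, 16:15–19:00.
Ximena free within 09:30–19:00: 12:20–12:25, 15:30–18:50.
Yolanda free within 09:30–19:00: 10:25–14:35, 17:40–17:55, 18:05–19:00.
Noor free within 09:30–19:00: 09:30–10:20, 12:25–12:30, 14:45–15:45, 17:10–18:35.
Thandi ∩ Ximena: 16:15–18:50.
Thandi ∩ Ximena ∩ Yolanda: 17:40–17:55, 18:05–18:50.
Thandi ∩ Ximena ∩ Yolanda ∩ Noor: 17:40–17:55, 18:05–18:35.
Windows ≥ 90 min: (none).

none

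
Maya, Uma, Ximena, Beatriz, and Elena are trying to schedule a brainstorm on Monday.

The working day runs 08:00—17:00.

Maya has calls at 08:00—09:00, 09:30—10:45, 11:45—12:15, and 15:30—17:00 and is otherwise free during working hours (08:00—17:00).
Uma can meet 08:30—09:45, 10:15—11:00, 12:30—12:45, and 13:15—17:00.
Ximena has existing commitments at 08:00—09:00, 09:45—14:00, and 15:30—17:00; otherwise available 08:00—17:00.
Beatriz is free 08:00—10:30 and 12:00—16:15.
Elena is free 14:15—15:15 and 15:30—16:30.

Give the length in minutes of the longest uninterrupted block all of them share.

60 minutes

Maya free within 08:00–17:00: 09:00–09:30, 10:45–11:45, 12:15–15:30.
Ximena free within 08:00–17:00: 09:00–09:45, 14:00–15:30.
Maya ∩ Uma: 09:00–09:30, 10:45–11:00, 12:30–12:45, 13:15–15:30.
Maya ∩ Uma ∩ Ximena: 09:00–09:30, 14:00–15:30.
Maya ∩ Uma ∩ Ximena ∩ Beatriz: 09:00–09:30, 14:00–15:30.
Maya ∩ Uma ∩ Ximena ∩ Beatriz ∩ Elena: 14:15–15:15.
Single common window of 60 minutes.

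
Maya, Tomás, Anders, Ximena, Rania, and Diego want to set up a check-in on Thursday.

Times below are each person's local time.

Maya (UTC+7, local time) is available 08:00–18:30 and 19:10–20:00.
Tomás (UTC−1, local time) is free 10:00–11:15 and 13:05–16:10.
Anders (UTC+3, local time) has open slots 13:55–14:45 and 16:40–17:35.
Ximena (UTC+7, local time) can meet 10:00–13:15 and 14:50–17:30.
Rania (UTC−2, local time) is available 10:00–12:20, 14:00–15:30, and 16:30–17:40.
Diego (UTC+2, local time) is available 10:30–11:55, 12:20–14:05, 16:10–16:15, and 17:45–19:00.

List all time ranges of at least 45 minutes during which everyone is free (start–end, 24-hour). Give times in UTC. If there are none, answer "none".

none

Maya → UTC: 01:00–11:30, 12:10–13:00.
Tomás → UTC: 11:00–12:15, 14:05–17:10.
Anders → UTC: 10:55–11:45, 13:40–14:35.
Ximena → UTC: 03:00–06:15, 07:50–10:30.
Rania → UTC: 12:00–14:20, 16:00–17:30, 18:30–19:40.
Diego → UTC: 08:30–09:55, 10:20–12:05, 14:10–14:15, 15:45–17:00.
Maya ∩ Tomás: 11:00–11:30, 12:10–12:15.
Maya ∩ Tomás ∩ Anders: 11:00–11:30.
Maya ∩ Tomás ∩ Anders ∩ Ximena: (none).
Maya ∩ Tomás ∩ Anders ∩ Ximena ∩ Rania: (none).
Maya ∩ Tomás ∩ Anders ∩ Ximena ∩ Rania ∩ Diego: (none).
Windows ≥ 45 min: (none).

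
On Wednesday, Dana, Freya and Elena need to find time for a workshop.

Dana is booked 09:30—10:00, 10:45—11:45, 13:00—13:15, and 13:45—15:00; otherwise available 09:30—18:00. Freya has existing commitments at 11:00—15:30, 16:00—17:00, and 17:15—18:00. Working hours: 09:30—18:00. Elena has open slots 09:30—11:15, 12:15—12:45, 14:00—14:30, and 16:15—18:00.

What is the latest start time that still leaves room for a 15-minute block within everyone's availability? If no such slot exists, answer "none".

17:00

Dana free within 09:30–18:00: 10:00–10:45, 11:45–13:00, 13:15–13:45, 15:00–18:00.
Freya free within 09:30–18:00: 09:30–11:00, 15:30–16:00, 17:00–17:15.
Dana ∩ Freya: 10:00–10:45, 15:30–16:00, 17:00–17:15.
Dana ∩ Freya ∩ Elena: 10:00–10:45, 17:00–17:15.
Windows ≥ 15 min: 10:00–10:45, 17:00–17:15.
Latest start in the last window 17:00–17:15 is 17:15 − 15 min = 17:00.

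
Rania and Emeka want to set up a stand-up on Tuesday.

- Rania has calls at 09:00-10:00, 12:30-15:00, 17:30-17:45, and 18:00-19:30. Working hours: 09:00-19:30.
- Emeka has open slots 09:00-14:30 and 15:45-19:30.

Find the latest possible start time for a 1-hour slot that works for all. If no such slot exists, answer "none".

Rania free within 09:00–19:30: 10:00–12:30, 15:00–17:30, 17:45–18:00.
Rania ∩ Emeka: 10:00–12:30, 15:45–17:30, 17:45–18:00.
Windows ≥ 60 min: 10:00–12:30, 15:45–17:30.
Latest start in the last window 15:45–17:30 is 17:30 − 60 min = 16:30.

16:30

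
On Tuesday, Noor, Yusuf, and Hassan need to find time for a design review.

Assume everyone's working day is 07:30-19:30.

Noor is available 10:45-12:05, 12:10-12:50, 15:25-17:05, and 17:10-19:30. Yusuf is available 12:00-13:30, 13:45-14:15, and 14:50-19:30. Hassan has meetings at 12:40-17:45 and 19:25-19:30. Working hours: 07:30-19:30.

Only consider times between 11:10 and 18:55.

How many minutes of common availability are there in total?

105 minutes

Hassan free within 07:30–19:30: 07:30–12:40, 17:45–19:25.
Noor ∩ Yusuf: 12:00–12:05, 12:10–12:50, 15:25–17:05, 17:10–19:30.
Noor ∩ Yusuf ∩ Hassan: 12:00–12:05, 12:10–12:40, 17:45–19:25.
Restricted to 11:10–18:55: 12:00–12:05, 12:10–12:40, 17:45–18:55.
Total common minutes: 5 + 30 + 70 = 105.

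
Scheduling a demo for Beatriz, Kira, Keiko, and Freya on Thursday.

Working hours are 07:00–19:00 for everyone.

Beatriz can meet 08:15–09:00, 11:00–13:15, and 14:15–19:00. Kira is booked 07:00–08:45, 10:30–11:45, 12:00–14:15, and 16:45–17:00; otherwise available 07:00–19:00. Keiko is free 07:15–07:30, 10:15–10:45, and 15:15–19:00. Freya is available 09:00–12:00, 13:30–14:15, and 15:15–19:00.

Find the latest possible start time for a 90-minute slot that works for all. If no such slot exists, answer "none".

Kira free within 07:00–19:00: 08:45–10:30, 11:45–12:00, 14:15–16:45, 17:00–19:00.
Beatriz ∩ Kira: 08:45–09:00, 11:45–12:00, 14:15–16:45, 17:00–19:00.
Beatriz ∩ Kira ∩ Keiko: 15:15–16:45, 17:00–19:00.
Beatriz ∩ Kira ∩ Keiko ∩ Freya: 15:15–16:45, 17:00–19:00.
Windows ≥ 90 min: 15:15–16:45, 17:00–19:00.
Latest start in the last window 17:00–19:00 is 19:00 − 90 min = 17:30.

17:30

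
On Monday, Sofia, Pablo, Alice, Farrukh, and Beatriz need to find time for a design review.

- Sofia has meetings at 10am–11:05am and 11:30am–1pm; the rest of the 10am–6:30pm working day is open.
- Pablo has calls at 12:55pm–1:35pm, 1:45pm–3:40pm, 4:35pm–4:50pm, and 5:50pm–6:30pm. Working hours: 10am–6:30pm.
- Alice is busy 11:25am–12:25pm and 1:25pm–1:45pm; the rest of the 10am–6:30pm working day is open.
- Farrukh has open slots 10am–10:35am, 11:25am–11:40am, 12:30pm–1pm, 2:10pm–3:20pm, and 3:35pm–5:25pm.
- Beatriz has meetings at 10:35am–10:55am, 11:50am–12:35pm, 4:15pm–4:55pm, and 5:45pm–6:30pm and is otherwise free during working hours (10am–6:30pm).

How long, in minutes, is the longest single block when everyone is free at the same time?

Sofia free within 10:00–18:30: 11:05–11:30, 13:00–18:30.
Pablo free within 10:00–18:30: 10:00–12:55, 13:35–13:45, 15:40–16:35, 16:50–17:50.
Alice free within 10:00–18:30: 10:00–11:25, 12:25–13:25, 13:45–18:30.
Beatriz free within 10:00–18:30: 10:00–10:35, 10:55–11:50, 12:35–16:15, 16:55–17:45.
Sofia ∩ Pablo: 11:05–11:30, 13:35–13:45, 15:40–16:35, 16:50–17:50.
Sofia ∩ Pablo ∩ Alice: 11:05–11:25, 15:40–16:35, 16:50–17:50.
Sofia ∩ Pablo ∩ Alice ∩ Farrukh: 15:40–16:35, 16:50–17:25.
Sofia ∩ Pablo ∩ Alice ∩ Farrukh ∩ Beatriz: 15:40–16:15, 16:55–17:25.
Common window lengths: 35, 30 min; longest is 35.

35 minutes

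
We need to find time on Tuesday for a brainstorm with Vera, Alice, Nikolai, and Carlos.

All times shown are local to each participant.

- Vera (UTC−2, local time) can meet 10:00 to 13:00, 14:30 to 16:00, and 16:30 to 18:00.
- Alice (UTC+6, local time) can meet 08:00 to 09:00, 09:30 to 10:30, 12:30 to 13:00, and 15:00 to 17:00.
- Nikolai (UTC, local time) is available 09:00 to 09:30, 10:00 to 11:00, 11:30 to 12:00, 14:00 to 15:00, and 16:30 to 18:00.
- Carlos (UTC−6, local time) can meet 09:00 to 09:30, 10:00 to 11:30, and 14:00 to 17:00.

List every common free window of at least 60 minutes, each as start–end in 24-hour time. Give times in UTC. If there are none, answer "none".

none

Vera → UTC: 12:00–15:00, 16:30–18:00, 18:30–20:00.
Alice → UTC: 02:00–03:00, 03:30–04:30, 06:30–07:00, 09:00–11:00.
Nikolai → UTC: 09:00–09:30, 10:00–11:00, 11:30–12:00, 14:00–15:00, 16:30–18:00.
Carlos → UTC: 15:00–15:30, 16:00–17:30, 20:00–23:00.
Vera ∩ Alice: (none).
Vera ∩ Alice ∩ Nikolai: (none).
Vera ∩ Alice ∩ Nikolai ∩ Carlos: (none).
Windows ≥ 60 min: (none).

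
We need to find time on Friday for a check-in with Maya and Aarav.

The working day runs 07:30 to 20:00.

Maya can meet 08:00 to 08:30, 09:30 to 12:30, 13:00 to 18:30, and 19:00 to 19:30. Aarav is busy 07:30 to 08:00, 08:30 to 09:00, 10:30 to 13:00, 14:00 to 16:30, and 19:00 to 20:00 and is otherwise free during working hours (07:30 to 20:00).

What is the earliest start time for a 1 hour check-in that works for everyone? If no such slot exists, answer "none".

Aarav free within 07:30–20:00: 08:00–08:30, 09:00–10:30, 13:00–14:00, 16:30–19:00.
Maya ∩ Aarav: 08:00–08:30, 09:30–10:30, 13:00–14:00, 16:30–18:30.
Windows ≥ 60 min: 09:30–10:30, 13:00–14:00, 16:30–18:30.
Earliest such window starts at 09:30.

09:30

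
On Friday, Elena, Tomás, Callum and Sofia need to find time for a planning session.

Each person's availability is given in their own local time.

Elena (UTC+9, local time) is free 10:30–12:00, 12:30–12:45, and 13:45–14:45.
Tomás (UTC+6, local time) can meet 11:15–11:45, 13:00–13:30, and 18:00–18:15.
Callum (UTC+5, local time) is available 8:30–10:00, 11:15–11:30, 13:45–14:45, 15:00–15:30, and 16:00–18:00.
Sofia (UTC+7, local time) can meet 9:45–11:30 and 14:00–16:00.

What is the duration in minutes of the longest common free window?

0 minutes

Elena → UTC: 01:30–03:00, 03:30–03:45, 04:45–05:45.
Tomás → UTC: 05:15–05:45, 07:00–07:30, 12:00–12:15.
Callum → UTC: 03:30–05:00, 06:15–06:30, 08:45–09:45, 10:00–10:30, 11:00–13:00.
Sofia → UTC: 02:45–04:30, 07:00–09:00.
Elena ∩ Tomás: 05:15–05:45.
Elena ∩ Tomás ∩ Callum: (none).
Elena ∩ Tomás ∩ Callum ∩ Sofia: (none).
No common window.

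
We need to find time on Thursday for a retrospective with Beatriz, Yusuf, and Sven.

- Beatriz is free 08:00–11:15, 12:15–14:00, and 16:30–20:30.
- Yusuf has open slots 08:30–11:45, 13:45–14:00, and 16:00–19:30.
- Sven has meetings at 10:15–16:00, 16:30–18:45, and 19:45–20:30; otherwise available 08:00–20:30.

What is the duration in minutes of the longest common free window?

105 minutes

Sven free within 08:00–20:30: 08:00–10:15, 16:00–16:30, 18:45–19:45.
Beatriz ∩ Yusuf: 08:30–11:15, 13:45–14:00, 16:30–19:30.
Beatriz ∩ Yusuf ∩ Sven: 08:30–10:15, 18:45–19:30.
Common window lengths: 105, 45 min; longest is 105.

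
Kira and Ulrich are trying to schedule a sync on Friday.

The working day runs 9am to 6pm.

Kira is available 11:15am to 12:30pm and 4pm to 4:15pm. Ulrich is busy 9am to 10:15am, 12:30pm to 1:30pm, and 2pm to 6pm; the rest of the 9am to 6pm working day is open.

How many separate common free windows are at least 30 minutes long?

Ulrich free within 09:00–18:00: 10:15–12:30, 13:30–14:00.
Kira ∩ Ulrich: 11:15–12:30.
Windows ≥ 30 min: 11:15–12:30.
That's 1 window.

1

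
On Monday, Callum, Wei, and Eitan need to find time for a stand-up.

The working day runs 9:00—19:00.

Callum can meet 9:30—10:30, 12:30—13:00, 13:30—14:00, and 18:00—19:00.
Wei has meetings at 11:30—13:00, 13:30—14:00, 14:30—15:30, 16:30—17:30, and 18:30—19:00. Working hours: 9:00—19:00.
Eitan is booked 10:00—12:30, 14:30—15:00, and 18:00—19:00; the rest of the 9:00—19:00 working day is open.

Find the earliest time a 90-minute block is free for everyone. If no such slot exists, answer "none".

Wei free within 09:00–19:00: 09:00–11:30, 13:00–13:30, 14:00–14:30, 15:30–16:30, 17:30–18:30.
Eitan free within 09:00–19:00: 09:00–10:00, 12:30–14:30, 15:00–18:00.
Callum ∩ Wei: 09:30–10:30, 18:00–18:30.
Callum ∩ Wei ∩ Eitan: 09:30–10:00.
Windows ≥ 90 min: (none).

none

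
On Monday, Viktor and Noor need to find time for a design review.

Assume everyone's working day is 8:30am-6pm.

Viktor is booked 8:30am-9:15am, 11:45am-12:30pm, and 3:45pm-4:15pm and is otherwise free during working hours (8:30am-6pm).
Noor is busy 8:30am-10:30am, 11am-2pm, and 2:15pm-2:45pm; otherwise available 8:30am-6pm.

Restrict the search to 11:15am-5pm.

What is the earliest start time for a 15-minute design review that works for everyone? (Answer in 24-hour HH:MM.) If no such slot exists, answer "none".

Viktor free within 08:30–18:00: 09:15–11:45, 12:30–15:45, 16:15–18:00.
Noor free within 08:30–18:00: 10:30–11:00, 14:00–14:15, 14:45–18:00.
Viktor ∩ Noor: 10:30–11:00, 14:00–14:15, 14:45–15:45, 16:15–18:00.
Restricted to 11:15–17:00: 14:00–14:15, 14:45–15:45, 16:15–17:00.
Windows ≥ 15 min: 14:00–14:15, 14:45–15:45, 16:15–17:00.
Earliest such window starts at 14:00.

14:00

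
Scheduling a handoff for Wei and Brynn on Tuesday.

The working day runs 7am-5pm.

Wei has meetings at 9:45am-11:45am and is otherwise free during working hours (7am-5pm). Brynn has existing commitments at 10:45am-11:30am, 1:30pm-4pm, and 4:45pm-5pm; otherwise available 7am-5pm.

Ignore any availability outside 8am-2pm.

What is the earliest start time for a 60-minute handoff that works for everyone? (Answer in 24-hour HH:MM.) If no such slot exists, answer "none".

08:00

Wei free within 07:00–17:00: 07:00–09:45, 11:45–17:00.
Brynn free within 07:00–17:00: 07:00–10:45, 11:30–13:30, 16:00–16:45.
Wei ∩ Brynn: 07:00–09:45, 11:45–13:30, 16:00–16:45.
Restricted to 08:00–14:00: 08:00–09:45, 11:45–13:30.
Windows ≥ 60 min: 08:00–09:45, 11:45–13:30.
Earliest such window starts at 08:00.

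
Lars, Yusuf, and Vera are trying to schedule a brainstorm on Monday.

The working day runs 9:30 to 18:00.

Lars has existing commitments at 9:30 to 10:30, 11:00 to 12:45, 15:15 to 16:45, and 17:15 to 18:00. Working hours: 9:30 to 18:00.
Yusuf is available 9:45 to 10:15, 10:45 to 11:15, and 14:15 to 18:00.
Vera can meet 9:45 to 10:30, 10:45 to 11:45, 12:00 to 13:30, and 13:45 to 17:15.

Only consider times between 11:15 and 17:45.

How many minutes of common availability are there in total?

90 minutes

Lars free within 09:30–18:00: 10:30–11:00, 12:45–15:15, 16:45–17:15.
Lars ∩ Yusuf: 10:45–11:00, 14:15–15:15, 16:45–17:15.
Lars ∩ Yusuf ∩ Vera: 10:45–11:00, 14:15–15:15, 16:45–17:15.
Restricted to 11:15–17:45: 14:15–15:15, 16:45–17:15.
Total common minutes: 60 + 30 = 90.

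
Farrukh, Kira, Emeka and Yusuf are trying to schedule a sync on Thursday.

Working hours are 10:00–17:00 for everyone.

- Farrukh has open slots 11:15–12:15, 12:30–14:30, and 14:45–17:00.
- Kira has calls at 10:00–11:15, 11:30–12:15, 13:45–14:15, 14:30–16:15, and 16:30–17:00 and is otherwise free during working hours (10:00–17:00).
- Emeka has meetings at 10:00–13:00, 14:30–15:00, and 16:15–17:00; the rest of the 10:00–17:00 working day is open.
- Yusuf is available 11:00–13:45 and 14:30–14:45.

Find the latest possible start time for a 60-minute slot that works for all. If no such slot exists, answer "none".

Kira free within 10:00–17:00: 11:15–11:30, 12:15–13:45, 14:15–14:30, 16:15–16:30.
Emeka free within 10:00–17:00: 13:00–14:30, 15:00–16:15.
Farrukh ∩ Kira: 11:15–11:30, 12:30–13:45, 14:15–14:30, 16:15–16:30.
Farrukh ∩ Kira ∩ Emeka: 13:00–13:45, 14:15–14:30.
Farrukh ∩ Kira ∩ Emeka ∩ Yusuf: 13:00–13:45.
Windows ≥ 60 min: (none).

none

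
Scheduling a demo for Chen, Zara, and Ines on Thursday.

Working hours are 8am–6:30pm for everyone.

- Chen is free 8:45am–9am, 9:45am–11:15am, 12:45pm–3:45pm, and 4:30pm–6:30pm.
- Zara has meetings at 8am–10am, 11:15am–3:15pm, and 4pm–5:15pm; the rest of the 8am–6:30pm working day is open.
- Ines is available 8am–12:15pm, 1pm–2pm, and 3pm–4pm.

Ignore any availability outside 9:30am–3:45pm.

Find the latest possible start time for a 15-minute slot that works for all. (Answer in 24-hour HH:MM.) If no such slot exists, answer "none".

15:30

Zara free within 08:00–18:30: 10:00–11:15, 15:15–16:00, 17:15–18:30.
Chen ∩ Zara: 10:00–11:15, 15:15–15:45, 17:15–18:30.
Chen ∩ Zara ∩ Ines: 10:00–11:15, 15:15–15:45.
Restricted to 09:30–15:45: 10:00–11:15, 15:15–15:45.
Windows ≥ 15 min: 10:00–11:15, 15:15–15:45.
Latest start in the last window 15:15–15:45 is 15:45 − 15 min = 15:30.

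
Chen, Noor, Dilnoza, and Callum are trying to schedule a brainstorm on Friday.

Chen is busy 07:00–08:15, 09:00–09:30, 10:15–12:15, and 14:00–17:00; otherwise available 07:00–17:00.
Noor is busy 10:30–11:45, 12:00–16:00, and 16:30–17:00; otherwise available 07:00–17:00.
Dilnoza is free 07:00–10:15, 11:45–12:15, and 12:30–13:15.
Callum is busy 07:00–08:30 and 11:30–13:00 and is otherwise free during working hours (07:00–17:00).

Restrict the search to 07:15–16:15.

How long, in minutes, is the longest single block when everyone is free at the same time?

Chen free within 07:00–17:00: 08:15–09:00, 09:30–10:15, 12:15–14:00.
Noor free within 07:00–17:00: 07:00–10:30, 11:45–12:00, 16:00–16:30.
Callum free within 07:00–17:00: 08:30–11:30, 13:00–17:00.
Chen ∩ Noor: 08:15–09:00, 09:30–10:15.
Chen ∩ Noor ∩ Dilnoza: 08:15–09:00, 09:30–10:15.
Chen ∩ Noor ∩ Dilnoza ∩ Callum: 08:30–09:00, 09:30–10:15.
Restricted to 07:15–16:15: 08:30–09:00, 09:30–10:15.
Common window lengths: 30, 45 min; longest is 45.

45 minutes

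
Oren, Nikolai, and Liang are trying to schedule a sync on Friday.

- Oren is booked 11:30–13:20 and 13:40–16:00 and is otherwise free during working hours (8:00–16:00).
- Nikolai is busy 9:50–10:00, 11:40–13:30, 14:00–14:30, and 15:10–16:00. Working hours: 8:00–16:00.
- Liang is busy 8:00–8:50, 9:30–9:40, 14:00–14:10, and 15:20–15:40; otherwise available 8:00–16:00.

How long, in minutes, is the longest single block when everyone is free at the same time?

Oren free within 08:00–16:00: 08:00–11:30, 13:20–13:40.
Nikolai free within 08:00–16:00: 08:00–09:50, 10:00–11:40, 13:30–14:00, 14:30–15:10.
Liang free within 08:00–16:00: 08:50–09:30, 09:40–14:00, 14:10–15:20, 15:40–16:00.
Oren ∩ Nikolai: 08:00–09:50, 10:00–11:30, 13:30–13:40.
Oren ∩ Nikolai ∩ Liang: 08:50–09:30, 09:40–09:50, 10:00–11:30, 13:30–13:40.
Common window lengths: 40, 10, 90, 10 min; longest is 90.

90 minutes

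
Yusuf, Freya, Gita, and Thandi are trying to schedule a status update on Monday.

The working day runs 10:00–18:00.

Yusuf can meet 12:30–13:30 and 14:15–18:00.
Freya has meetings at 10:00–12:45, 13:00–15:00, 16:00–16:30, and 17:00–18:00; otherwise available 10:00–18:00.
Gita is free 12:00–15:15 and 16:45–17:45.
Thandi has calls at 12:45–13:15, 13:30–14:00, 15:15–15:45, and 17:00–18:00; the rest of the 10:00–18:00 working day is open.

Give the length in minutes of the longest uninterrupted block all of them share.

15 minutes

Freya free within 10:00–18:00: 12:45–13:00, 15:00–16:00, 16:30–17:00.
Thandi free within 10:00–18:00: 10:00–12:45, 13:15–13:30, 14:00–15:15, 15:45–17:00.
Yusuf ∩ Freya: 12:45–13:00, 15:00–16:00, 16:30–17:00.
Yusuf ∩ Freya ∩ Gita: 12:45–13:00, 15:00–15:15, 16:45–17:00.
Yusuf ∩ Freya ∩ Gita ∩ Thandi: 15:00–15:15, 16:45–17:00.
Common window lengths: 15, 15 min; longest is 15.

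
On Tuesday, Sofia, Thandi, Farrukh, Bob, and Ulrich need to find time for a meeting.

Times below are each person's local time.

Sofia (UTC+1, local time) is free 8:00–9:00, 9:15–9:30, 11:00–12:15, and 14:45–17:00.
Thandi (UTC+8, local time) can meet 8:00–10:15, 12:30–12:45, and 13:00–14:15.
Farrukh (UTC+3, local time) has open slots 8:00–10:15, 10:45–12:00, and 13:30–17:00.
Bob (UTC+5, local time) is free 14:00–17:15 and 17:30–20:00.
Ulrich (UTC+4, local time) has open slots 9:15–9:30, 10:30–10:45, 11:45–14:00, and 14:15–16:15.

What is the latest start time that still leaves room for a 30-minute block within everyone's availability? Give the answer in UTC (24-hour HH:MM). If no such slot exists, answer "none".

none

Sofia → UTC: 07:00–08:00, 08:15–08:30, 10:00–11:15, 13:45–16:00.
Thandi → UTC: 00:00–02:15, 04:30–04:45, 05:00–06:15.
Farrukh → UTC: 05:00–07:15, 07:45–09:00, 10:30–14:00.
Bob → UTC: 09:00–12:15, 12:30–15:00.
Ulrich → UTC: 05:15–05:30, 06:30–06:45, 07:45–10:00, 10:15–12:15.
Sofia ∩ Thandi: (none).
Sofia ∩ Thandi ∩ Farrukh: (none).
Sofia ∩ Thandi ∩ Farrukh ∩ Bob: (none).
Sofia ∩ Thandi ∩ Farrukh ∩ Bob ∩ Ulrich: (none).
Windows ≥ 30 min: (none).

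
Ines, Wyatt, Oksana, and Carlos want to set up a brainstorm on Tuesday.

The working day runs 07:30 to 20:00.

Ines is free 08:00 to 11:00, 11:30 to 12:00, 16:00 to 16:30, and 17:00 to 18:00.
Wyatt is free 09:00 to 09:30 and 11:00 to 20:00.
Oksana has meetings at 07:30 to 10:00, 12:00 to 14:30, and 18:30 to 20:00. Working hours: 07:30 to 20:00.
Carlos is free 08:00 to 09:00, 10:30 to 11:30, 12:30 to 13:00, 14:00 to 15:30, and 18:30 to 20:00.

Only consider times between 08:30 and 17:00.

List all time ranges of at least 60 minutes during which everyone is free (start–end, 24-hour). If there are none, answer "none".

none

Oksana free within 07:30–20:00: 10:00–12:00, 14:30–18:30.
Ines ∩ Wyatt: 09:00–09:30, 11:30–12:00, 16:00–16:30, 17:00–18:00.
Ines ∩ Wyatt ∩ Oksana: 11:30–12:00, 16:00–16:30, 17:00–18:00.
Ines ∩ Wyatt ∩ Oksana ∩ Carlos: (none).
Restricted to 08:30–17:00: (none).
Windows ≥ 60 min: (none).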